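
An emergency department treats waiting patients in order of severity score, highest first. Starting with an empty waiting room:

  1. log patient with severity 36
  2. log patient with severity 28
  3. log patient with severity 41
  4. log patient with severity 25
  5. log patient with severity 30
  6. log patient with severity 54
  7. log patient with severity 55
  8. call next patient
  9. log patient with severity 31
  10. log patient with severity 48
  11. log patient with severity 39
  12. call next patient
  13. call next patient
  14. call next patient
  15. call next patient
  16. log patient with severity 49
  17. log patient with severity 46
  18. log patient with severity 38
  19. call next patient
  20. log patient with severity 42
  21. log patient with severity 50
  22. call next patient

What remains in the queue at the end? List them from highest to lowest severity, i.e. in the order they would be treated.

[46, 42, 38, 36, 31, 30, 28, 25]

insert 36 → {36}
insert 28 → {36, 28}
insert 41 → {41, 36, 28}
insert 25 → {41, 36, 28, 25}
insert 30 → {41, 36, 30, 28, 25}
insert 54 → {54, 41, 36, 30, 28, 25}
insert 55 → {55, 54, 41, 36, 30, 28, 25}
call next patient → 55; now {54, 41, 36, 30, 28, 25}
insert 31 → {54, 41, 36, 31, 30, 28, 25}
insert 48 → {54, 48, 41, 36, 31, 30, 28, 25}
insert 39 → {54, 48, 41, 39, 36, 31, 30, 28, 25}
call next patient → 54; now {48, 41, 39, 36, 31, 30, 28, 25}
call next patient → 48; now {41, 39, 36, 31, 30, 28, 25}
call next patient → 41; now {39, 36, 31, 30, 28, 25}
call next patient → 39; now {36, 31, 30, 28, 25}
insert 49 → {49, 36, 31, 30, 28, 25}
insert 46 → {49, 46, 36, 31, 30, 28, 25}
insert 38 → {49, 46, 38, 36, 31, 30, 28, 25}
call next patient → 49; now {46, 38, 36, 31, 30, 28, 25}
insert 42 → {46, 42, 38, 36, 31, 30, 28, 25}
insert 50 → {50, 46, 42, 38, 36, 31, 30, 28, 25}
call next patient → 50; now {46, 42, 38, 36, 31, 30, 28, 25}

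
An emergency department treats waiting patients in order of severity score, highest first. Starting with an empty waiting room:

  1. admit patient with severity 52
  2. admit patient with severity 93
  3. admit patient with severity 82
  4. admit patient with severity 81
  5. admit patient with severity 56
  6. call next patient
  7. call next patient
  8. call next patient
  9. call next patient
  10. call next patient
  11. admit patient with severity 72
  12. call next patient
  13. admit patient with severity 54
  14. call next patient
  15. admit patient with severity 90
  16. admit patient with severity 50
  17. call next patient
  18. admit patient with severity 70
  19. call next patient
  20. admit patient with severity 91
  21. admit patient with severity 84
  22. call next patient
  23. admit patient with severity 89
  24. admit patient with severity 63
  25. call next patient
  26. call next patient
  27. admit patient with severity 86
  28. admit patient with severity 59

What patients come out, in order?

insert 52 → {52}
insert 93 → {93, 52}
insert 82 → {93, 82, 52}
insert 81 → {93, 82, 81, 52}
insert 56 → {93, 82, 81, 56, 52}
call next patient → 93; now {82, 81, 56, 52}
call next patient → 82; now {81, 56, 52}
call next patient → 81; now {56, 52}
call next patient → 56; now {52}
call next patient → 52; now {}
insert 72 → {72}
call next patient → 72; now {}
insert 54 → {54}
call next patient → 54; now {}
insert 90 → {90}
insert 50 → {90, 50}
call next patient → 90; now {50}
insert 70 → {70, 50}
call next patient → 70; now {50}
insert 91 → {91, 50}
insert 84 → {91, 84, 50}
call next patient → 91; now {84, 50}
insert 89 → {89, 84, 50}
insert 63 → {89, 84, 63, 50}
call next patient → 89; now {84, 63, 50}
call next patient → 84; now {63, 50}
insert 86 → {86, 63, 50}
insert 59 → {86, 63, 59, 50}

[93, 82, 81, 56, 52, 72, 54, 90, 70, 91, 89, 84]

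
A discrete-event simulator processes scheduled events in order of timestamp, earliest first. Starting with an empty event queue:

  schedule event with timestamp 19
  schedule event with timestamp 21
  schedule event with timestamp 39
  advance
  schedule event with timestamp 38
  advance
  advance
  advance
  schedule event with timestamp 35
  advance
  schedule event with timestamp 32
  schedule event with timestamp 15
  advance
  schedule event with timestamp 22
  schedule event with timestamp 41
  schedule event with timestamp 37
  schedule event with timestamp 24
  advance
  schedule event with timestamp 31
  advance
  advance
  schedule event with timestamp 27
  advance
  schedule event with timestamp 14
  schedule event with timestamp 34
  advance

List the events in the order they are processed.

insert 19 → {19}
insert 21 → {19, 21}
insert 39 → {19, 21, 39}
advance → 19; now {21, 39}
insert 38 → {21, 38, 39}
advance → 21; now {38, 39}
advance → 38; now {39}
advance → 39; now {}
insert 35 → {35}
advance → 35; now {}
insert 32 → {32}
insert 15 → {15, 32}
advance → 15; now {32}
insert 22 → {22, 32}
insert 41 → {22, 32, 41}
insert 37 → {22, 32, 37, 41}
insert 24 → {22, 24, 32, 37, 41}
advance → 22; now {24, 32, 37, 41}
insert 31 → {24, 31, 32, 37, 41}
advance → 24; now {31, 32, 37, 41}
advance → 31; now {32, 37, 41}
insert 27 → {27, 32, 37, 41}
advance → 27; now {32, 37, 41}
insert 14 → {14, 32, 37, 41}
insert 34 → {14, 32, 34, 37, 41}
advance → 14; now {32, 34, 37, 41}

[19, 21, 38, 39, 35, 15, 22, 24, 31, 27, 14]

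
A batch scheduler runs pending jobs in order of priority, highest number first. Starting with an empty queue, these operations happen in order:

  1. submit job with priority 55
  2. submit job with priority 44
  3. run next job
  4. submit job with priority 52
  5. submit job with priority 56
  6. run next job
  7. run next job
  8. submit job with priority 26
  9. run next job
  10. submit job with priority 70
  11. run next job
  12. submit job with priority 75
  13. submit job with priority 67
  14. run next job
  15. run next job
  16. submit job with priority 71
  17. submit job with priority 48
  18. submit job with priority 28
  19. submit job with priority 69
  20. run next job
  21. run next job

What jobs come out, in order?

55 → 56 → 52 → 44 → 70 → 75 → 67 → 71 → 69

insert 55 → {55}
insert 44 → {55, 44}
run next job → 55; now {44}
insert 52 → {52, 44}
insert 56 → {56, 52, 44}
run next job → 56; now {52, 44}
run next job → 52; now {44}
insert 26 → {44, 26}
run next job → 44; now {26}
insert 70 → {70, 26}
run next job → 70; now {26}
insert 75 → {75, 26}
insert 67 → {75, 67, 26}
run next job → 75; now {67, 26}
run next job → 67; now {26}
insert 71 → {71, 26}
insert 48 → {71, 48, 26}
insert 28 → {71, 48, 28, 26}
insert 69 → {71, 69, 48, 28, 26}
run next job → 71; now {69, 48, 28, 26}
run next job → 69; now {48, 28, 26}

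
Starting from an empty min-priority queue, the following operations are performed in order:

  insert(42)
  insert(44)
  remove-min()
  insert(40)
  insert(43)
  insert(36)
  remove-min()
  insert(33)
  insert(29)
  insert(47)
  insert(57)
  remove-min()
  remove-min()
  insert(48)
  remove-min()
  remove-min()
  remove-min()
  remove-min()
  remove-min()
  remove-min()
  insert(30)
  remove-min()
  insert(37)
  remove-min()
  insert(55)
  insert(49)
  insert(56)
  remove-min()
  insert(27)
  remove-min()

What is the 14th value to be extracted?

insert 42 → {42}
insert 44 → {42, 44}
remove-min → 42; now {44}
insert 40 → {40, 44}
insert 43 → {40, 43, 44}
insert 36 → {36, 40, 43, 44}
remove-min → 36; now {40, 43, 44}
insert 33 → {33, 40, 43, 44}
insert 29 → {29, 33, 40, 43, 44}
insert 47 → {29, 33, 40, 43, 44, 47}
insert 57 → {29, 33, 40, 43, 44, 47, 57}
remove-min → 29; now {33, 40, 43, 44, 47, 57}
remove-min → 33; now {40, 43, 44, 47, 57}
insert 48 → {40, 43, 44, 47, 48, 57}
remove-min → 40; now {43, 44, 47, 48, 57}
remove-min → 43; now {44, 47, 48, 57}
remove-min → 44; now {47, 48, 57}
remove-min → 47; now {48, 57}
remove-min → 48; now {57}
remove-min → 57; now {}
insert 30 → {30}
remove-min → 30; now {}
insert 37 → {37}
remove-min → 37; now {}
insert 55 → {55}
insert 49 → {49, 55}
insert 56 → {49, 55, 56}
remove-min → 49; now {55, 56}
insert 27 → {27, 55, 56}
remove-min → 27; now {55, 56}

27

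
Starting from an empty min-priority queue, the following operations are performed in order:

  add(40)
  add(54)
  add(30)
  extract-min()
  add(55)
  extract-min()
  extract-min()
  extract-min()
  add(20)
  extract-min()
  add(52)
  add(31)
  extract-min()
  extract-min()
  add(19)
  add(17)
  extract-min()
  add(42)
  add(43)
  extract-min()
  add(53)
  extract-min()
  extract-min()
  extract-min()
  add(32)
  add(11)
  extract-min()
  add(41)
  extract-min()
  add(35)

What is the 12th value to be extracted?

53

insert 40 → {40}
insert 54 → {40, 54}
insert 30 → {30, 40, 54}
extract-min → 30; now {40, 54}
insert 55 → {40, 54, 55}
extract-min → 40; now {54, 55}
extract-min → 54; now {55}
extract-min → 55; now {}
insert 20 → {20}
extract-min → 20; now {}
insert 52 → {52}
insert 31 → {31, 52}
extract-min → 31; now {52}
extract-min → 52; now {}
insert 19 → {19}
insert 17 → {17, 19}
extract-min → 17; now {19}
insert 42 → {19, 42}
insert 43 → {19, 42, 43}
extract-min → 19; now {42, 43}
insert 53 → {42, 43, 53}
extract-min → 42; now {43, 53}
extract-min → 43; now {53}
extract-min → 53; now {}
insert 32 → {32}
insert 11 → {11, 32}
extract-min → 11; now {32}
insert 41 → {32, 41}
extract-min → 32; now {41}
insert 35 → {35, 41}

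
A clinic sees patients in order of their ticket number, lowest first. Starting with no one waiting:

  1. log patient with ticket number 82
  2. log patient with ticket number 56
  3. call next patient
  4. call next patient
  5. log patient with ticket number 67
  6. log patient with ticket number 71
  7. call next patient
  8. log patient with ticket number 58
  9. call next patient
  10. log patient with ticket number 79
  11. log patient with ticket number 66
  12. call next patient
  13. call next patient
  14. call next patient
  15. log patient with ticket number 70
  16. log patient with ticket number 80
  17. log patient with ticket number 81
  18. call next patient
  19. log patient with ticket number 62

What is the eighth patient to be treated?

insert 82 → {82}
insert 56 → {56, 82}
call next patient → 56; now {82}
call next patient → 82; now {}
insert 67 → {67}
insert 71 → {67, 71}
call next patient → 67; now {71}
insert 58 → {58, 71}
call next patient → 58; now {71}
insert 79 → {71, 79}
insert 66 → {66, 71, 79}
call next patient → 66; now {71, 79}
call next patient → 71; now {79}
call next patient → 79; now {}
insert 70 → {70}
insert 80 → {70, 80}
insert 81 → {70, 80, 81}
call next patient → 70; now {80, 81}
insert 62 → {62, 80, 81}

70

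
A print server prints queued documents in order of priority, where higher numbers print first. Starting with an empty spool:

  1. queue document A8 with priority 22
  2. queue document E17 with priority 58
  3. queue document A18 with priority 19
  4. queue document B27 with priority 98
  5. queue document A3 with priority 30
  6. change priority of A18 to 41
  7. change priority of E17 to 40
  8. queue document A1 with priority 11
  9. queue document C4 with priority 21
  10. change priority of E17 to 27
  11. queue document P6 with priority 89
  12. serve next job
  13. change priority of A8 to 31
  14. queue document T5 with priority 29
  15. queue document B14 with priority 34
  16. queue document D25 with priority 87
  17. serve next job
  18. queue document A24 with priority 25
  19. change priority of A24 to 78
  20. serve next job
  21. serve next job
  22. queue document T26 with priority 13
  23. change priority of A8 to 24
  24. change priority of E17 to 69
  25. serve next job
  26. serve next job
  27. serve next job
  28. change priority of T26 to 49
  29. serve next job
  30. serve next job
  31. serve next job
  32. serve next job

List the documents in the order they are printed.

B27, P6, D25, A24, E17, A18, B14, T26, A3, T5, A8

add A8 (priority 22) → {A8:22}
add E17 (priority 58) → {E17:58, A8:22}
add A18 (priority 19) → {E17:58, A8:22, A18:19}
add B27 (priority 98) → {B27:98, E17:58, A8:22, A18:19}
add A3 (priority 30) → {B27:98, E17:58, A3:30, A8:22, A18:19}
update A18 to priority 41 → {B27:98, E17:58, A18:41, A3:30, A8:22}
update E17 to priority 40 → {B27:98, A18:41, E17:40, A3:30, A8:22}
add A1 (priority 11) → {B27:98, A18:41, E17:40, A3:30, A8:22, A1:11}
add C4 (priority 21) → {B27:98, A18:41, E17:40, A3:30, A8:22, C4:21, A1:11}
update E17 to priority 27 → {B27:98, A18:41, A3:30, E17:27, A8:22, C4:21, A1:11}
add P6 (priority 89) → {B27:98, P6:89, A18:41, A3:30, E17:27, A8:22, C4:21, A1:11}
serve next job → B27; now {P6:89, A18:41, A3:30, E17:27, A8:22, C4:21, A1:11}
update A8 to priority 31 → {P6:89, A18:41, A8:31, A3:30, E17:27, C4:21, A1:11}
add T5 (priority 29) → {P6:89, A18:41, A8:31, A3:30, T5:29, E17:27, C4:21, A1:11}
add B14 (priority 34) → {P6:89, A18:41, B14:34, A8:31, A3:30, T5:29, E17:27, C4:21, A1:11}
add D25 (priority 87) → {P6:89, D25:87, A18:41, B14:34, A8:31, A3:30, T5:29, E17:27, C4:21, A1:11}
serve next job → P6; now {D25:87, A18:41, B14:34, A8:31, A3:30, T5:29, E17:27, C4:21, A1:11}
add A24 (priority 25) → {D25:87, A18:41, B14:34, A8:31, A3:30, T5:29, E17:27, A24:25, C4:21, A1:11}
update A24 to priority 78 → {D25:87, A24:78, A18:41, B14:34, A8:31, A3:30, T5:29, E17:27, C4:21, A1:11}
serve next job → D25; now {A24:78, A18:41, B14:34, A8:31, A3:30, T5:29, E17:27, C4:21, A1:11}
serve next job → A24; now {A18:41, B14:34, A8:31, A3:30, T5:29, E17:27, C4:21, A1:11}
add T26 (priority 13) → {A18:41, B14:34, A8:31, A3:30, T5:29, E17:27, C4:21, T26:13, A1:11}
update A8 to priority 24 → {A18:41, B14:34, A3:30, T5:29, E17:27, A8:24, C4:21, T26:13, A1:11}
update E17 to priority 69 → {E17:69, A18:41, B14:34, A3:30, T5:29, A8:24, C4:21, T26:13, A1:11}
serve next job → E17; now {A18:41, B14:34, A3:30, T5:29, A8:24, C4:21, T26:13, A1:11}
serve next job → A18; now {B14:34, A3:30, T5:29, A8:24, C4:21, T26:13, A1:11}
serve next job → B14; now {A3:30, T5:29, A8:24, C4:21, T26:13, A1:11}
update T26 to priority 49 → {T26:49, A3:30, T5:29, A8:24, C4:21, A1:11}
serve next job → T26; now {A3:30, T5:29, A8:24, C4:21, A1:11}
serve next job → A3; now {T5:29, A8:24, C4:21, A1:11}
serve next job → T5; now {A8:24, C4:21, A1:11}
serve next job → A8; now {C4:21, A1:11}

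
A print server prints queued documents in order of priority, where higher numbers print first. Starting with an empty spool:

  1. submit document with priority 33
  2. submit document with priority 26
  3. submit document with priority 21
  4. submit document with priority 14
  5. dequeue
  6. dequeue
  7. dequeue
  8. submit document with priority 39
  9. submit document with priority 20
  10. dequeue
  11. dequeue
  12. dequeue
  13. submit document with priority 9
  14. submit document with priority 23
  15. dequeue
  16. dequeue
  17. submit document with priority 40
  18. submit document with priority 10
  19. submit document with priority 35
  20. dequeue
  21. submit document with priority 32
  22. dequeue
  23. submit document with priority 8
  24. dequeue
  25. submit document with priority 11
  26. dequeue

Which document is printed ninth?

insert 33 → {33}
insert 26 → {33, 26}
insert 21 → {33, 26, 21}
insert 14 → {33, 26, 21, 14}
dequeue → 33; now {26, 21, 14}
dequeue → 26; now {21, 14}
dequeue → 21; now {14}
insert 39 → {39, 14}
insert 20 → {39, 20, 14}
dequeue → 39; now {20, 14}
dequeue → 20; now {14}
dequeue → 14; now {}
insert 9 → {9}
insert 23 → {23, 9}
dequeue → 23; now {9}
dequeue → 9; now {}
insert 40 → {40}
insert 10 → {40, 10}
insert 35 → {40, 35, 10}
dequeue → 40; now {35, 10}
insert 32 → {35, 32, 10}
dequeue → 35; now {32, 10}
insert 8 → {32, 10, 8}
dequeue → 32; now {10, 8}
insert 11 → {11, 10, 8}
dequeue → 11; now {10, 8}

40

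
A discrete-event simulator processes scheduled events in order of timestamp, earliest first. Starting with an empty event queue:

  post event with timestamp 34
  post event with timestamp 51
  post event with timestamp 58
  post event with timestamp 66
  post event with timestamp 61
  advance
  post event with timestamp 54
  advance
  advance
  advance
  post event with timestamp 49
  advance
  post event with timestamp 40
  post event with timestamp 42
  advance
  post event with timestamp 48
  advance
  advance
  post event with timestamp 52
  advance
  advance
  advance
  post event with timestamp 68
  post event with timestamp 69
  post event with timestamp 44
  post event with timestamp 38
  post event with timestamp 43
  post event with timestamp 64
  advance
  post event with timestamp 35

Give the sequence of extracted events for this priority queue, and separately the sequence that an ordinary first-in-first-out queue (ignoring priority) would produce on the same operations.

priority queue: 34 → 51 → 54 → 58 → 49 → 40 → 42 → 48 → 52 → 61 → 66 → 38; FIFO queue: [34, 51, 58, 66, 61, 54, 49, 40, 42, 48, 52, 68]

insert 34 → {34}
insert 51 → {34, 51}
insert 58 → {34, 51, 58}
insert 66 → {34, 51, 58, 66}
insert 61 → {34, 51, 58, 61, 66}
advance → 34; now {51, 58, 61, 66}
insert 54 → {51, 54, 58, 61, 66}
advance → 51; now {54, 58, 61, 66}
advance → 54; now {58, 61, 66}
advance → 58; now {61, 66}
insert 49 → {49, 61, 66}
advance → 49; now {61, 66}
insert 40 → {40, 61, 66}
insert 42 → {40, 42, 61, 66}
advance → 40; now {42, 61, 66}
insert 48 → {42, 48, 61, 66}
advance → 42; now {48, 61, 66}
advance → 48; now {61, 66}
insert 52 → {52, 61, 66}
advance → 52; now {61, 66}
advance → 61; now {66}
advance → 66; now {}
insert 68 → {68}
insert 69 → {68, 69}
insert 44 → {44, 68, 69}
insert 38 → {38, 44, 68, 69}
insert 43 → {38, 43, 44, 68, 69}
insert 64 → {38, 43, 44, 64, 68, 69}
advance → 38; now {43, 44, 64, 68, 69}
insert 35 → {35, 43, 44, 64, 68, 69}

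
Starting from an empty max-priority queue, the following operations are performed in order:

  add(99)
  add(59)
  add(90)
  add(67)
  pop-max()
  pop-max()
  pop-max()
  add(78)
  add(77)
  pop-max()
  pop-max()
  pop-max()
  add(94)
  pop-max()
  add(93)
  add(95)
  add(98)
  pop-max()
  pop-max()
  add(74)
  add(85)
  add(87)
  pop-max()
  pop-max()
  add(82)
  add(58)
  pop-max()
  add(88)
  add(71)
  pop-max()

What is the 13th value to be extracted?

88

insert 99 → {99}
insert 59 → {99, 59}
insert 90 → {99, 90, 59}
insert 67 → {99, 90, 67, 59}
pop-max → 99; now {90, 67, 59}
pop-max → 90; now {67, 59}
pop-max → 67; now {59}
insert 78 → {78, 59}
insert 77 → {78, 77, 59}
pop-max → 78; now {77, 59}
pop-max → 77; now {59}
pop-max → 59; now {}
insert 94 → {94}
pop-max → 94; now {}
insert 93 → {93}
insert 95 → {95, 93}
insert 98 → {98, 95, 93}
pop-max → 98; now {95, 93}
pop-max → 95; now {93}
insert 74 → {93, 74}
insert 85 → {93, 85, 74}
insert 87 → {93, 87, 85, 74}
pop-max → 93; now {87, 85, 74}
pop-max → 87; now {85, 74}
insert 82 → {85, 82, 74}
insert 58 → {85, 82, 74, 58}
pop-max → 85; now {82, 74, 58}
insert 88 → {88, 82, 74, 58}
insert 71 → {88, 82, 74, 71, 58}
pop-max → 88; now {82, 74, 71, 58}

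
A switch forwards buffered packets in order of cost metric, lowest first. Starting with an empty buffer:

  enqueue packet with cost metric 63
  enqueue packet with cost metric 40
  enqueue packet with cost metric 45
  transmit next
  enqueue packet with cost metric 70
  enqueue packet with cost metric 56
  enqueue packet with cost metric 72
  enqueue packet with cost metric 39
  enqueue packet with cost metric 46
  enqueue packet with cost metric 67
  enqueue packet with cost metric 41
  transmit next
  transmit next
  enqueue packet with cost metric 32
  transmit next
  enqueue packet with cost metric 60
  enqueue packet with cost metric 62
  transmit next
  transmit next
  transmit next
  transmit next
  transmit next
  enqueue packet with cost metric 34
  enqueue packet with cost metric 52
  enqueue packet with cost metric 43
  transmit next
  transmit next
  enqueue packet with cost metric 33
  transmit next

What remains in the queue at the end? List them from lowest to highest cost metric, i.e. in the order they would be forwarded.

insert 63 → {63}
insert 40 → {40, 63}
insert 45 → {40, 45, 63}
transmit next → 40; now {45, 63}
insert 70 → {45, 63, 70}
insert 56 → {45, 56, 63, 70}
insert 72 → {45, 56, 63, 70, 72}
insert 39 → {39, 45, 56, 63, 70, 72}
insert 46 → {39, 45, 46, 56, 63, 70, 72}
insert 67 → {39, 45, 46, 56, 63, 67, 70, 72}
insert 41 → {39, 41, 45, 46, 56, 63, 67, 70, 72}
transmit next → 39; now {41, 45, 46, 56, 63, 67, 70, 72}
transmit next → 41; now {45, 46, 56, 63, 67, 70, 72}
insert 32 → {32, 45, 46, 56, 63, 67, 70, 72}
transmit next → 32; now {45, 46, 56, 63, 67, 70, 72}
insert 60 → {45, 46, 56, 60, 63, 67, 70, 72}
insert 62 → {45, 46, 56, 60, 62, 63, 67, 70, 72}
transmit next → 45; now {46, 56, 60, 62, 63, 67, 70, 72}
transmit next → 46; now {56, 60, 62, 63, 67, 70, 72}
transmit next → 56; now {60, 62, 63, 67, 70, 72}
transmit next → 60; now {62, 63, 67, 70, 72}
transmit next → 62; now {63, 67, 70, 72}
insert 34 → {34, 63, 67, 70, 72}
insert 52 → {34, 52, 63, 67, 70, 72}
insert 43 → {34, 43, 52, 63, 67, 70, 72}
transmit next → 34; now {43, 52, 63, 67, 70, 72}
transmit next → 43; now {52, 63, 67, 70, 72}
insert 33 → {33, 52, 63, 67, 70, 72}
transmit next → 33; now {52, 63, 67, 70, 72}

52, 63, 67, 70, 72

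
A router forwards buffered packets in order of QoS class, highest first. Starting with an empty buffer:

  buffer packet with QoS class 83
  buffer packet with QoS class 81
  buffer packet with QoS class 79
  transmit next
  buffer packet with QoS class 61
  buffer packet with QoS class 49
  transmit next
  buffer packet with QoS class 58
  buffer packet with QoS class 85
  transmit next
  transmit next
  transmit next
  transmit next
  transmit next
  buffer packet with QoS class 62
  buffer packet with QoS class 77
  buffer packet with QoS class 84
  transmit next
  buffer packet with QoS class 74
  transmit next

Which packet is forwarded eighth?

insert 83 → {83}
insert 81 → {83, 81}
insert 79 → {83, 81, 79}
transmit next → 83; now {81, 79}
insert 61 → {81, 79, 61}
insert 49 → {81, 79, 61, 49}
transmit next → 81; now {79, 61, 49}
insert 58 → {79, 61, 58, 49}
insert 85 → {85, 79, 61, 58, 49}
transmit next → 85; now {79, 61, 58, 49}
transmit next → 79; now {61, 58, 49}
transmit next → 61; now {58, 49}
transmit next → 58; now {49}
transmit next → 49; now {}
insert 62 → {62}
insert 77 → {77, 62}
insert 84 → {84, 77, 62}
transmit next → 84; now {77, 62}
insert 74 → {77, 74, 62}
transmit next → 77; now {74, 62}

84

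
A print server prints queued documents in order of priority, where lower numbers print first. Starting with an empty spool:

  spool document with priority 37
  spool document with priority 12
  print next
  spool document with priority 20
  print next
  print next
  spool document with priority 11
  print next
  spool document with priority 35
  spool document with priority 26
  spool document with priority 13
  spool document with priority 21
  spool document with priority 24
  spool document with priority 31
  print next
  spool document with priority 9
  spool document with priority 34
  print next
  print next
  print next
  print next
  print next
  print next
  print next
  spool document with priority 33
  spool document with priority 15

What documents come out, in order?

insert 37 → {37}
insert 12 → {12, 37}
print next → 12; now {37}
insert 20 → {20, 37}
print next → 20; now {37}
print next → 37; now {}
insert 11 → {11}
print next → 11; now {}
insert 35 → {35}
insert 26 → {26, 35}
insert 13 → {13, 26, 35}
insert 21 → {13, 21, 26, 35}
insert 24 → {13, 21, 24, 26, 35}
insert 31 → {13, 21, 24, 26, 31, 35}
print next → 13; now {21, 24, 26, 31, 35}
insert 9 → {9, 21, 24, 26, 31, 35}
insert 34 → {9, 21, 24, 26, 31, 34, 35}
print next → 9; now {21, 24, 26, 31, 34, 35}
print next → 21; now {24, 26, 31, 34, 35}
print next → 24; now {26, 31, 34, 35}
print next → 26; now {31, 34, 35}
print next → 31; now {34, 35}
print next → 34; now {35}
print next → 35; now {}
insert 33 → {33}
insert 15 → {15, 33}

12, 20, 37, 11, 13, 9, 21, 24, 26, 31, 34, 35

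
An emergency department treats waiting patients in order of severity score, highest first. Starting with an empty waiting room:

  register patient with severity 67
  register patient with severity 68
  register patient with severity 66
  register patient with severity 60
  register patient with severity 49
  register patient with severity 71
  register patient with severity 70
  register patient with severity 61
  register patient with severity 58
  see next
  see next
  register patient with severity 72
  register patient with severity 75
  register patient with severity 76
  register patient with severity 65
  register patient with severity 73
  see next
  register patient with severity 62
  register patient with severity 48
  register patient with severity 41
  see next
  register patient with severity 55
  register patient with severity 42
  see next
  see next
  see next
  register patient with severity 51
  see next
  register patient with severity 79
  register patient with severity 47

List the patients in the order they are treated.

[71, 70, 76, 75, 73, 72, 68, 67]

insert 67 → {67}
insert 68 → {68, 67}
insert 66 → {68, 67, 66}
insert 60 → {68, 67, 66, 60}
insert 49 → {68, 67, 66, 60, 49}
insert 71 → {71, 68, 67, 66, 60, 49}
insert 70 → {71, 70, 68, 67, 66, 60, 49}
insert 61 → {71, 70, 68, 67, 66, 61, 60, 49}
insert 58 → {71, 70, 68, 67, 66, 61, 60, 58, 49}
see next → 71; now {70, 68, 67, 66, 61, 60, 58, 49}
see next → 70; now {68, 67, 66, 61, 60, 58, 49}
insert 72 → {72, 68, 67, 66, 61, 60, 58, 49}
insert 75 → {75, 72, 68, 67, 66, 61, 60, 58, 49}
insert 76 → {76, 75, 72, 68, 67, 66, 61, 60, 58, 49}
insert 65 → {76, 75, 72, 68, 67, 66, 65, 61, 60, 58, 49}
insert 73 → {76, 75, 73, 72, 68, 67, 66, 65, 61, 60, 58, 49}
see next → 76; now {75, 73, 72, 68, 67, 66, 65, 61, 60, 58, 49}
insert 62 → {75, 73, 72, 68, 67, 66, 65, 62, 61, 60, 58, 49}
insert 48 → {75, 73, 72, 68, 67, 66, 65, 62, 61, 60, 58, 49, 48}
insert 41 → {75, 73, 72, 68, 67, 66, 65, 62, 61, 60, 58, 49, 48, 41}
see next → 75; now {73, 72, 68, 67, 66, 65, 62, 61, 60, 58, 49, 48, 41}
insert 55 → {73, 72, 68, 67, 66, 65, 62, 61, 60, 58, 55, 49, 48, 41}
insert 42 → {73, 72, 68, 67, 66, 65, 62, 61, 60, 58, 55, 49, 48, 42, 41}
see next → 73; now {72, 68, 67, 66, 65, 62, 61, 60, 58, 55, 49, 48, 42, 41}
see next → 72; now {68, 67, 66, 65, 62, 61, 60, 58, 55, 49, 48, 42, 41}
see next → 68; now {67, 66, 65, 62, 61, 60, 58, 55, 49, 48, 42, 41}
insert 51 → {67, 66, 65, 62, 61, 60, 58, 55, 51, 49, 48, 42, 41}
see next → 67; now {66, 65, 62, 61, 60, 58, 55, 51, 49, 48, 42, 41}
insert 79 → {79, 66, 65, 62, 61, 60, 58, 55, 51, 49, 48, 42, 41}
insert 47 → {79, 66, 65, 62, 61, 60, 58, 55, 51, 49, 48, 47, 42, 41}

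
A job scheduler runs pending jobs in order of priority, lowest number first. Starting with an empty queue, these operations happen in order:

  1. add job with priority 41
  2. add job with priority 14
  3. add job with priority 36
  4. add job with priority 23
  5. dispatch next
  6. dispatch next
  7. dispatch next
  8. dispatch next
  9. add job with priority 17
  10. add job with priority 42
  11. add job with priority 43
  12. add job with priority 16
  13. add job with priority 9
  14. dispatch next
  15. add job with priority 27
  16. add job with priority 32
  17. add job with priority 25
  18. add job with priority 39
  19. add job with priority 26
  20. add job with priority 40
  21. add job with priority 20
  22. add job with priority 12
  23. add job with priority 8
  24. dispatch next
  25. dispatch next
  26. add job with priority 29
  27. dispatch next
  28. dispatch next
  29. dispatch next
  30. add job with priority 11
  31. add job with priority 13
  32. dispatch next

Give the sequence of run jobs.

insert 41 → {41}
insert 14 → {14, 41}
insert 36 → {14, 36, 41}
insert 23 → {14, 23, 36, 41}
dispatch next → 14; now {23, 36, 41}
dispatch next → 23; now {36, 41}
dispatch next → 36; now {41}
dispatch next → 41; now {}
insert 17 → {17}
insert 42 → {17, 42}
insert 43 → {17, 42, 43}
insert 16 → {16, 17, 42, 43}
insert 9 → {9, 16, 17, 42, 43}
dispatch next → 9; now {16, 17, 42, 43}
insert 27 → {16, 17, 27, 42, 43}
insert 32 → {16, 17, 27, 32, 42, 43}
insert 25 → {16, 17, 25, 27, 32, 42, 43}
insert 39 → {16, 17, 25, 27, 32, 39, 42, 43}
insert 26 → {16, 17, 25, 26, 27, 32, 39, 42, 43}
insert 40 → {16, 17, 25, 26, 27, 32, 39, 40, 42, 43}
insert 20 → {16, 17, 20, 25, 26, 27, 32, 39, 40, 42, 43}
insert 12 → {12, 16, 17, 20, 25, 26, 27, 32, 39, 40, 42, 43}
insert 8 → {8, 12, 16, 17, 20, 25, 26, 27, 32, 39, 40, 42, 43}
dispatch next → 8; now {12, 16, 17, 20, 25, 26, 27, 32, 39, 40, 42, 43}
dispatch next → 12; now {16, 17, 20, 25, 26, 27, 32, 39, 40, 42, 43}
insert 29 → {16, 17, 20, 25, 26, 27, 29, 32, 39, 40, 42, 43}
dispatch next → 16; now {17, 20, 25, 26, 27, 29, 32, 39, 40, 42, 43}
dispatch next → 17; now {20, 25, 26, 27, 29, 32, 39, 40, 42, 43}
dispatch next → 20; now {25, 26, 27, 29, 32, 39, 40, 42, 43}
insert 11 → {11, 25, 26, 27, 29, 32, 39, 40, 42, 43}
insert 13 → {11, 13, 25, 26, 27, 29, 32, 39, 40, 42, 43}
dispatch next → 11; now {13, 25, 26, 27, 29, 32, 39, 40, 42, 43}

14, 23, 36, 41, 9, 8, 12, 16, 17, 20, 11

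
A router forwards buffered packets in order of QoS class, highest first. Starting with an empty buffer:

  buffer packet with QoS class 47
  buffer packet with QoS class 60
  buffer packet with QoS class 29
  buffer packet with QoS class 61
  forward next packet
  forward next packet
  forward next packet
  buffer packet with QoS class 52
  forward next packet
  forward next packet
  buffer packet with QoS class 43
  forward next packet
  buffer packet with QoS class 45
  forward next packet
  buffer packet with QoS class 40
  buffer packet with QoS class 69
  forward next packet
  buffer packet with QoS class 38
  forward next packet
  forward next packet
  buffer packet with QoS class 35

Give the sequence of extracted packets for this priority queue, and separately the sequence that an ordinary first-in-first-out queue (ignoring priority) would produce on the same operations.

priority queue: 61 → 60 → 47 → 52 → 29 → 43 → 45 → 69 → 40 → 38; FIFO queue: 47 → 60 → 29 → 61 → 52 → 43 → 45 → 40 → 69 → 38

insert 47 → {47}
insert 60 → {60, 47}
insert 29 → {60, 47, 29}
insert 61 → {61, 60, 47, 29}
forward next packet → 61; now {60, 47, 29}
forward next packet → 60; now {47, 29}
forward next packet → 47; now {29}
insert 52 → {52, 29}
forward next packet → 52; now {29}
forward next packet → 29; now {}
insert 43 → {43}
forward next packet → 43; now {}
insert 45 → {45}
forward next packet → 45; now {}
insert 40 → {40}
insert 69 → {69, 40}
forward next packet → 69; now {40}
insert 38 → {40, 38}
forward next packet → 40; now {38}
forward next packet → 38; now {}
insert 35 → {35}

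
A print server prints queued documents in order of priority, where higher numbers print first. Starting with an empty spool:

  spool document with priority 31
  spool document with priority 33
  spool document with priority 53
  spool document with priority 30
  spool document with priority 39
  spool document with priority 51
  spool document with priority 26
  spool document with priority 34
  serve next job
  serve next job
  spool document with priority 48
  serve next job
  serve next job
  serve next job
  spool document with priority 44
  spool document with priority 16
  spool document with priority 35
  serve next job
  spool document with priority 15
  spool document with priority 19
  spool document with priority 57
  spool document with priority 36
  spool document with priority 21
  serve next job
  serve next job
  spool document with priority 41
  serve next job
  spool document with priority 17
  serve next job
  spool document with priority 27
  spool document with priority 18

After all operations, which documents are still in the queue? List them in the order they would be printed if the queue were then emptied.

33 → 31 → 30 → 27 → 26 → 21 → 19 → 18 → 17 → 16 → 15

insert 31 → {31}
insert 33 → {33, 31}
insert 53 → {53, 33, 31}
insert 30 → {53, 33, 31, 30}
insert 39 → {53, 39, 33, 31, 30}
insert 51 → {53, 51, 39, 33, 31, 30}
insert 26 → {53, 51, 39, 33, 31, 30, 26}
insert 34 → {53, 51, 39, 34, 33, 31, 30, 26}
serve next job → 53; now {51, 39, 34, 33, 31, 30, 26}
serve next job → 51; now {39, 34, 33, 31, 30, 26}
insert 48 → {48, 39, 34, 33, 31, 30, 26}
serve next job → 48; now {39, 34, 33, 31, 30, 26}
serve next job → 39; now {34, 33, 31, 30, 26}
serve next job → 34; now {33, 31, 30, 26}
insert 44 → {44, 33, 31, 30, 26}
insert 16 → {44, 33, 31, 30, 26, 16}
insert 35 → {44, 35, 33, 31, 30, 26, 16}
serve next job → 44; now {35, 33, 31, 30, 26, 16}
insert 15 → {35, 33, 31, 30, 26, 16, 15}
insert 19 → {35, 33, 31, 30, 26, 19, 16, 15}
insert 57 → {57, 35, 33, 31, 30, 26, 19, 16, 15}
insert 36 → {57, 36, 35, 33, 31, 30, 26, 19, 16, 15}
insert 21 → {57, 36, 35, 33, 31, 30, 26, 21, 19, 16, 15}
serve next job → 57; now {36, 35, 33, 31, 30, 26, 21, 19, 16, 15}
serve next job → 36; now {35, 33, 31, 30, 26, 21, 19, 16, 15}
insert 41 → {41, 35, 33, 31, 30, 26, 21, 19, 16, 15}
serve next job → 41; now {35, 33, 31, 30, 26, 21, 19, 16, 15}
insert 17 → {35, 33, 31, 30, 26, 21, 19, 17, 16, 15}
serve next job → 35; now {33, 31, 30, 26, 21, 19, 17, 16, 15}
insert 27 → {33, 31, 30, 27, 26, 21, 19, 17, 16, 15}
insert 18 → {33, 31, 30, 27, 26, 21, 19, 18, 17, 16, 15}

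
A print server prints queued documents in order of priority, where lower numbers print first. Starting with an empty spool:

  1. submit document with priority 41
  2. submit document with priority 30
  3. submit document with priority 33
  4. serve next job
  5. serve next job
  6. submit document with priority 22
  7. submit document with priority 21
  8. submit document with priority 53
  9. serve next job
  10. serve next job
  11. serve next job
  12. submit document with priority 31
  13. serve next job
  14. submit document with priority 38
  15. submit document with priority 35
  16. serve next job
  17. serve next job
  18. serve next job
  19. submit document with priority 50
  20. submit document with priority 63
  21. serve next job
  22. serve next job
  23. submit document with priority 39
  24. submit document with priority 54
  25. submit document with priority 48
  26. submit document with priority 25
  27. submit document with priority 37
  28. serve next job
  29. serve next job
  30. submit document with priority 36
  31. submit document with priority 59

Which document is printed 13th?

insert 41 → {41}
insert 30 → {30, 41}
insert 33 → {30, 33, 41}
serve next job → 30; now {33, 41}
serve next job → 33; now {41}
insert 22 → {22, 41}
insert 21 → {21, 22, 41}
insert 53 → {21, 22, 41, 53}
serve next job → 21; now {22, 41, 53}
serve next job → 22; now {41, 53}
serve next job → 41; now {53}
insert 31 → {31, 53}
serve next job → 31; now {53}
insert 38 → {38, 53}
insert 35 → {35, 38, 53}
serve next job → 35; now {38, 53}
serve next job → 38; now {53}
serve next job → 53; now {}
insert 50 → {50}
insert 63 → {50, 63}
serve next job → 50; now {63}
serve next job → 63; now {}
insert 39 → {39}
insert 54 → {39, 54}
insert 48 → {39, 48, 54}
insert 25 → {25, 39, 48, 54}
insert 37 → {25, 37, 39, 48, 54}
serve next job → 25; now {37, 39, 48, 54}
serve next job → 37; now {39, 48, 54}
insert 36 → {36, 39, 48, 54}
insert 59 → {36, 39, 48, 54, 59}

37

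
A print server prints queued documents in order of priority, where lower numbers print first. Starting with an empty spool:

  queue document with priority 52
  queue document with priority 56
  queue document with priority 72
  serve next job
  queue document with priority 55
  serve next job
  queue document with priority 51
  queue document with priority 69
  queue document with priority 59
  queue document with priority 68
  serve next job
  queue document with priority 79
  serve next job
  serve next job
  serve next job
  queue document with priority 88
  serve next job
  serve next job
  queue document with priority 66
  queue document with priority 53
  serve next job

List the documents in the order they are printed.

[52, 55, 51, 56, 59, 68, 69, 72, 53]

insert 52 → {52}
insert 56 → {52, 56}
insert 72 → {52, 56, 72}
serve next job → 52; now {56, 72}
insert 55 → {55, 56, 72}
serve next job → 55; now {56, 72}
insert 51 → {51, 56, 72}
insert 69 → {51, 56, 69, 72}
insert 59 → {51, 56, 59, 69, 72}
insert 68 → {51, 56, 59, 68, 69, 72}
serve next job → 51; now {56, 59, 68, 69, 72}
insert 79 → {56, 59, 68, 69, 72, 79}
serve next job → 56; now {59, 68, 69, 72, 79}
serve next job → 59; now {68, 69, 72, 79}
serve next job → 68; now {69, 72, 79}
insert 88 → {69, 72, 79, 88}
serve next job → 69; now {72, 79, 88}
serve next job → 72; now {79, 88}
insert 66 → {66, 79, 88}
insert 53 → {53, 66, 79, 88}
serve next job → 53; now {66, 79, 88}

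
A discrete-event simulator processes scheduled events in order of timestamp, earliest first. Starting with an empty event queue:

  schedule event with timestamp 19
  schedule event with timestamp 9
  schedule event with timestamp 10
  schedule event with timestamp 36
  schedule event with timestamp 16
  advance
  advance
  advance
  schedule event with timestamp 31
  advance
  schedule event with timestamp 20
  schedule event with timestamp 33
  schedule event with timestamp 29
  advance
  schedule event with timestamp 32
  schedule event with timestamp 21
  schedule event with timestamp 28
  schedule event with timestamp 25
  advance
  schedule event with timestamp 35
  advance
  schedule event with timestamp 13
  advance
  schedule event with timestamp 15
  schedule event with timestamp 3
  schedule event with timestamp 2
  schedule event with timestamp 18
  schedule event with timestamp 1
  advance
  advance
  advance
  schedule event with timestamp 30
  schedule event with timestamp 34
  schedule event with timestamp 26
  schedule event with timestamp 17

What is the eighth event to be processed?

13

insert 19 → {19}
insert 9 → {9, 19}
insert 10 → {9, 10, 19}
insert 36 → {9, 10, 19, 36}
insert 16 → {9, 10, 16, 19, 36}
advance → 9; now {10, 16, 19, 36}
advance → 10; now {16, 19, 36}
advance → 16; now {19, 36}
insert 31 → {19, 31, 36}
advance → 19; now {31, 36}
insert 20 → {20, 31, 36}
insert 33 → {20, 31, 33, 36}
insert 29 → {20, 29, 31, 33, 36}
advance → 20; now {29, 31, 33, 36}
insert 32 → {29, 31, 32, 33, 36}
insert 21 → {21, 29, 31, 32, 33, 36}
insert 28 → {21, 28, 29, 31, 32, 33, 36}
insert 25 → {21, 25, 28, 29, 31, 32, 33, 36}
advance → 21; now {25, 28, 29, 31, 32, 33, 36}
insert 35 → {25, 28, 29, 31, 32, 33, 35, 36}
advance → 25; now {28, 29, 31, 32, 33, 35, 36}
insert 13 → {13, 28, 29, 31, 32, 33, 35, 36}
advance → 13; now {28, 29, 31, 32, 33, 35, 36}
insert 15 → {15, 28, 29, 31, 32, 33, 35, 36}
insert 3 → {3, 15, 28, 29, 31, 32, 33, 35, 36}
insert 2 → {2, 3, 15, 28, 29, 31, 32, 33, 35, 36}
insert 18 → {2, 3, 15, 18, 28, 29, 31, 32, 33, 35, 36}
insert 1 → {1, 2, 3, 15, 18, 28, 29, 31, 32, 33, 35, 36}
advance → 1; now {2, 3, 15, 18, 28, 29, 31, 32, 33, 35, 36}
advance → 2; now {3, 15, 18, 28, 29, 31, 32, 33, 35, 36}
advance → 3; now {15, 18, 28, 29, 31, 32, 33, 35, 36}
insert 30 → {15, 18, 28, 29, 30, 31, 32, 33, 35, 36}
insert 34 → {15, 18, 28, 29, 30, 31, 32, 33, 34, 35, 36}
insert 26 → {15, 18, 26, 28, 29, 30, 31, 32, 33, 34, 35, 36}
insert 17 → {15, 17, 18, 26, 28, 29, 30, 31, 32, 33, 34, 35, 36}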